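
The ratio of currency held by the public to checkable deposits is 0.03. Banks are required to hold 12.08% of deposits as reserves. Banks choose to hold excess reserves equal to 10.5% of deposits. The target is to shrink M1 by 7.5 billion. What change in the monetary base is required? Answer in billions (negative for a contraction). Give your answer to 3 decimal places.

-1.863 billion

The money multiplier is m = (1 + c) / (rr + e + c) = (1 + 0.03) / (0.1208 + 0.105 + 0.03) ≈ 4.02658.
ΔMB = ΔM / m = (−7.5) / 4.02658 ≈ -1.8626 billion.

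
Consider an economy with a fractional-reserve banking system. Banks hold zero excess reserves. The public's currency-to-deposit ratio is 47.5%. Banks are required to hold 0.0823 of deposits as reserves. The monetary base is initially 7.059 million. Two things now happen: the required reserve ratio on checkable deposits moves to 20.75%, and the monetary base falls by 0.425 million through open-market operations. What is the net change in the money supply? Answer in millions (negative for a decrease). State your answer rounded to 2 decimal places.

Before: m₁ = (1 + 0.475) / (0.0823 + 0.475) ≈ 2.6467, MB₁ = 7.059, so M₁ = 2.6467 × 7.059 ≈ 18.6831 million.
After: m₂ = (1 + 0.475) / (0.2075 + 0.475) ≈ 2.1612, MB₂ = 7.059 − 0.425 = 6.634, so M₂ = 2.1612 × 6.634 ≈ 14.3374 million.
ΔM = M₂ − M₁ = 14.3374 − 18.6831 = -4.3457 million.

-4.35 million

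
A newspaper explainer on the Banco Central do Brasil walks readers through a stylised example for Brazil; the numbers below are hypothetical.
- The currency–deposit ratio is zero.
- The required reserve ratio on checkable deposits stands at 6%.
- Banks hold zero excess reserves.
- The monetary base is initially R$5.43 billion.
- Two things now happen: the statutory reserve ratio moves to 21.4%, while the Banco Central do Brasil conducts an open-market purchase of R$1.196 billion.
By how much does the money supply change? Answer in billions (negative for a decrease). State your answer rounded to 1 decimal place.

-59.5 billion

Before: m₁ = 1 / (0.06) ≈ 16.6667, MB₁ = 5.43, so M₁ = 16.6667 × 5.43 ≈ 90.5002 billion.
After: m₂ = 1 / (0.214) ≈ 4.6729, MB₂ = 5.43 + 1.196 = 6.626, so M₂ = 4.6729 × 6.626 ≈ 30.9626 billion.
ΔM = M₂ − M₁ = 30.9626 − 90.5002 = -59.5376 billion.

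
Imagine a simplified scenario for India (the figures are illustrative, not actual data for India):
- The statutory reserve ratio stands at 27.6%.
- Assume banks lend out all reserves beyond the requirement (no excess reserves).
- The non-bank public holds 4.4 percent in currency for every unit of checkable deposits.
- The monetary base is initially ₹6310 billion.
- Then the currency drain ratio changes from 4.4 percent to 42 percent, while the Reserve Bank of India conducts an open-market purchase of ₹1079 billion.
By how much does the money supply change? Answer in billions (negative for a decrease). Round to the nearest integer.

-5511 billion

Before: m₁ = (1 + 0.044) / (0.276 + 0.044) = 3.26250, MB₁ = 6310, so M₁ = 3.26250 × 6310 = 20586.375 billion.
After: m₂ = (1 + 0.42) / (0.276 + 0.42) ≈ 2.04023, MB₂ = 6310 + 1079 = 7389, so M₂ = 2.04023 × 7389 ≈ 15075.2595 billion.
ΔM = M₂ − M₁ = 15075.2595 − 20586.375 = -5511.1155 billion.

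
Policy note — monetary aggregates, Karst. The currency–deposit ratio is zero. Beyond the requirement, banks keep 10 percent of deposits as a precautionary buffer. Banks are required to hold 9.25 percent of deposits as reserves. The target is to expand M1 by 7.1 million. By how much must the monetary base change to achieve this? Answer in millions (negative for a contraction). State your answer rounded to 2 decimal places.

The money multiplier is m = 1 / (rr + e) = 1 / (0.0925 + 0.1) ≈ 5.1948.
ΔMB = ΔM / m = (+7.1) / 5.1948 ≈ 1.3668 million.

1.37 million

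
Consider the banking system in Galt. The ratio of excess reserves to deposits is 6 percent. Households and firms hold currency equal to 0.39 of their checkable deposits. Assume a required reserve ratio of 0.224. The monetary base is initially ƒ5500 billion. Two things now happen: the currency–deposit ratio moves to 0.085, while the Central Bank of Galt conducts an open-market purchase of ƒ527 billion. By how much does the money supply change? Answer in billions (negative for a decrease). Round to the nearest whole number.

ƒ6379 billion

Before: m₁ = (1 + 0.39) / (0.224 + 0.06 + 0.39) ≈ 2.06231, MB₁ = 5500, so M₁ = 2.06231 × 5500 = 11342.705 billion.
After: m₂ = (1 + 0.085) / (0.224 + 0.06 + 0.085) ≈ 2.94038, MB₂ = 5500 + 527 = 6027, so M₂ = 2.94038 × 6027 ≈ 17721.6703 billion.
ΔM = M₂ − M₁ = 17721.6703 − 11342.705 = 6378.9653 billion.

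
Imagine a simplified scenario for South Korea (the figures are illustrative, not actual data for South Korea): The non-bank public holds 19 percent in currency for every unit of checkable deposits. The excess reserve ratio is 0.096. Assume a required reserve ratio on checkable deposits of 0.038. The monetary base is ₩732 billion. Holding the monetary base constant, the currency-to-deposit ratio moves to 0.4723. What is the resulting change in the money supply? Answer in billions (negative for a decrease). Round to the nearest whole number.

-911 billion

Initially m₁ = (1 + 0.19) / (0.038 + 0.096 + 0.19) ≈ 3.6728, so M₁ = 3.6728 × 732 = 2688.4896 billion.
After the change m₂ = (1 + 0.4723) / (0.038 + 0.096 + 0.4723) ≈ 2.4283, so M₂ = 2.4283 × 732 = 1777.5156 billion.
ΔM = M₂ − M₁ = 1777.5156 − 2688.4896 = -910.974 billion.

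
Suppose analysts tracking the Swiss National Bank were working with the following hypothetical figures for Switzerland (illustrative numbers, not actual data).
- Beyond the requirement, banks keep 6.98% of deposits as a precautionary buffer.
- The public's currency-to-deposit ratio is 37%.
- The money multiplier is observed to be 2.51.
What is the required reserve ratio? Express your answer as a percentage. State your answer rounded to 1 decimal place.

Using m = 2.51. Since m = (1 + c)/(c + rr + e), the denominator satisfies c + rr + e = (1 + c)/m = (1 + 0.37) / 2.51 ≈ 0.545817.
With c = 0.37 and e = 0.0698, the required reserve ratio is 0.545817 − 0.37 − 0.0698 = 0.106017.

10.6%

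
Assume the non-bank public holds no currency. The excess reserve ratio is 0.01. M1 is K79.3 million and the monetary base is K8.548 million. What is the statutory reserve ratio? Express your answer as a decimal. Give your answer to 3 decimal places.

Using m = M/MB = 79.3/8.548 ≈ 9.277024. Since m = (1 + c)/(c + rr + e), the denominator satisfies c + rr + e = (1 + c)/m = (1 + 0) / 9.277024 ≈ 0.107793.
With c = 0 and e = 0.01, the statutory reserve ratio is 0.107793 − 0 − 0.01 = 0.097793.

0.098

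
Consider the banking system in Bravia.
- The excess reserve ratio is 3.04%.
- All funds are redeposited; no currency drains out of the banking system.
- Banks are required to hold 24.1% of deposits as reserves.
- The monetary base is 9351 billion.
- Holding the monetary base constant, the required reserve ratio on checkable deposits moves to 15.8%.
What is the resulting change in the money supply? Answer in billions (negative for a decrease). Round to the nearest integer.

Initially m₁ = 1 / (0.241 + 0.0304) ≈ 3.68460, so M₁ = 3.68460 × 9351 = 34454.6946 billion.
After the change m₂ = 1 / (0.158 + 0.0304) ≈ 5.30786, so M₂ = 5.30786 × 9351 ≈ 49633.7989 billion.
ΔM = M₂ − M₁ = 49633.7989 − 34454.6946 = 15179.1043 billion.

15179 billion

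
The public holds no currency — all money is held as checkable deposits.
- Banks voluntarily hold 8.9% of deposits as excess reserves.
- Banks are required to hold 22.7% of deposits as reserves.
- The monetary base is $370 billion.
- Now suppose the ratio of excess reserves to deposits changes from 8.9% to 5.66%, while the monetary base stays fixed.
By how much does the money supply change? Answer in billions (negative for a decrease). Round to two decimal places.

$133.77 billion

Initially m₁ = 1 / (0.227 + 0.089) ≈ 3.164557, so M₁ = 3.164557 × 370 ≈ 1170.8861 billion.
After the change m₂ = 1 / (0.227 + 0.0566) ≈ 3.526093, so M₂ = 3.526093 × 370 ≈ 1304.6544 billion.
ΔM = M₂ − M₁ = 1304.6544 − 1170.8861 = 133.7683 billion.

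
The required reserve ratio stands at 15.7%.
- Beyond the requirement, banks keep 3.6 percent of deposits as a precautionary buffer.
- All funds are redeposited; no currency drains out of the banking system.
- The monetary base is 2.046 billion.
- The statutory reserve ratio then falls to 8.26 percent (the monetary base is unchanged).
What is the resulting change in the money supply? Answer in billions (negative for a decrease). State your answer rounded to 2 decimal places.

6.65 billion

Initially m₁ = 1 / (0.157 + 0.036) ≈ 5.1813, so M₁ = 5.1813 × 2.046 ≈ 10.6009 billion.
After the change m₂ = 1 / (0.0826 + 0.036) ≈ 8.4317, so M₂ = 8.4317 × 2.046 ≈ 17.2513 billion.
ΔM = M₂ − M₁ = 17.2513 − 10.6009 = 6.6504 billion.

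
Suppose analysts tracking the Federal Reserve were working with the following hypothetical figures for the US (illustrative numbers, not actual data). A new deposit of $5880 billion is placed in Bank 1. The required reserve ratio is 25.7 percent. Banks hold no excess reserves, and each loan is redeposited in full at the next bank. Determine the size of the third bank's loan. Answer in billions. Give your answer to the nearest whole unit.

Each bank lends a fraction (1 − rr) = 0.7430 of the deposit it receives, so Bank 3 receives 5880·0.7430^2 and lends 5880·0.7430^3 ≈ 2411.8138 billion.

$2412 billion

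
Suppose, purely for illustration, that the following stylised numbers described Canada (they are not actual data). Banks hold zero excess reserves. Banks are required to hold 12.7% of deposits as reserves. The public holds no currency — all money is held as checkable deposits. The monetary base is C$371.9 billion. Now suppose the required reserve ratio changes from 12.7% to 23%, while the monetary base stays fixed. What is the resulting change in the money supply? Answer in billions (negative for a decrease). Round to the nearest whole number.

-1311 billion

Initially m₁ = 1 / (0.127) ≈ 7.8740, so M₁ = 7.8740 × 371.9 = 2928.3406 billion.
After the change m₂ = 1 / (0.23) ≈ 4.3478, so M₂ = 4.3478 × 371.9 ≈ 1616.9468 billion.
ΔM = M₂ − M₁ = 1616.9468 − 2928.3406 = -1311.3938 billion.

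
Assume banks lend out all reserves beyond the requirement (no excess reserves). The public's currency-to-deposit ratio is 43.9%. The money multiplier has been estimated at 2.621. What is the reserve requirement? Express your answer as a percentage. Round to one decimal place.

Using m = 2.621. Since m = (1 + c)/(c + rr + e), the denominator satisfies c + rr + e = (1 + c)/m = (1 + 0.439) / 2.621 ≈ 0.549027.
With c = 0.439 and e = 0, the reserve requirement is 0.549027 − 0.439 − 0 = 0.110027.

11.0%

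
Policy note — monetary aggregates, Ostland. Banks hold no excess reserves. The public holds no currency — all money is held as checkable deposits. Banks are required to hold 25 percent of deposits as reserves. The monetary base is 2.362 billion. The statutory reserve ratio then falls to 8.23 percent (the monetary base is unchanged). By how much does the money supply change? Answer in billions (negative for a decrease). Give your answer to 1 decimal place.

Initially m₁ = 1 / (0.25) = 4, so M₁ = 4 × 2.362 = 9.448 billion.
After the change m₂ = 1 / (0.0823) ≈ 12.1507, so M₂ = 12.1507 × 2.362 ≈ 28.7 billion.
ΔM = M₂ − M₁ = 28.7 − 9.448 = 19.252 billion.

19.3 billion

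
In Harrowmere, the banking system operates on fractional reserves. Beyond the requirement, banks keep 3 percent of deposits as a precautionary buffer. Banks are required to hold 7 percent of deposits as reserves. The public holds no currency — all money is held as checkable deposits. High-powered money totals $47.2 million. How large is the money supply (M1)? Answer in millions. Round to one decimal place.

The money multiplier is m = 1 / (rr + e) = 1 / (0.07 + 0.03) = 10.
So M = m × MB = 10 × 47.2 = 472 million.

$472.0 million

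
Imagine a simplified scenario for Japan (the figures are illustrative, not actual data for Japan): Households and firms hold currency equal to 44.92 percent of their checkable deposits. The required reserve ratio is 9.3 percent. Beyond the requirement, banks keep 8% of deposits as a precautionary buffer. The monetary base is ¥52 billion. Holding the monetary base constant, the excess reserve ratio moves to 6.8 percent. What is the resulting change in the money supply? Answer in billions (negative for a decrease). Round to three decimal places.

¥2.382 billion

Initially m₁ = (1 + 0.4492) / (0.093 + 0.08 + 0.4492) ≈ 2.329155, so M₁ = 2.329155 × 52 ≈ 121.1161 billion.
After the change m₂ = (1 + 0.4492) / (0.093 + 0.068 + 0.4492) ≈ 2.374959, so M₂ = 2.374959 × 52 ≈ 123.4979 billion.
ΔM = M₂ − M₁ = 123.4979 − 121.1161 = 2.3818 billion.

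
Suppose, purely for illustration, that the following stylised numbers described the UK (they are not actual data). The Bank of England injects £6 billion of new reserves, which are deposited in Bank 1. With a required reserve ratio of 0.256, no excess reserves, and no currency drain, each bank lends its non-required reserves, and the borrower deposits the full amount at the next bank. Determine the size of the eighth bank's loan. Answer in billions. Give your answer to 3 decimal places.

Each bank lends a fraction (1 − rr) = 0.7440 of the deposit it receives, so Bank 8 receives 6·0.7440^7 and lends 6·0.7440^8 ≈ 0.5633 billion.

£0.563 billion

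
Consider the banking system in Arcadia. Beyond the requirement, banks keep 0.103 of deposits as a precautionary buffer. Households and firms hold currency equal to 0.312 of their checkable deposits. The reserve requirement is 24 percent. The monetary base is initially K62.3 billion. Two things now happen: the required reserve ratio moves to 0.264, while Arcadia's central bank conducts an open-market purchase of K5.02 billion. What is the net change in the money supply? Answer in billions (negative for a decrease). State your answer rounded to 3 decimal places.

Before: m₁ = (1 + 0.312) / (0.24 + 0.103 + 0.312) ≈ 2.003053, MB₁ = 62.3, so M₁ = 2.003053 × 62.3 ≈ 124.7902 billion.
After: m₂ = (1 + 0.312) / (0.264 + 0.103 + 0.312) ≈ 1.932253, MB₂ = 62.3 + 5.02 = 67.32, so M₂ = 1.932253 × 67.32 ≈ 130.0793 billion.
ΔM = M₂ − M₁ = 130.0793 − 124.7902 = 5.2891 billion.

K5.289 billion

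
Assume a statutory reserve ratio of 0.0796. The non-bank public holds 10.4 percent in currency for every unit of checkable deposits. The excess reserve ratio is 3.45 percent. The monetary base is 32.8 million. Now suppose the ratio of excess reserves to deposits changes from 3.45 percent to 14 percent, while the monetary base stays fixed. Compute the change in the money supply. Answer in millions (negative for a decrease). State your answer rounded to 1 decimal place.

Initially m₁ = (1 + 0.104) / (0.0796 + 0.0345 + 0.104) ≈ 5.0619, so M₁ = 5.0619 × 32.8 ≈ 166.0303 million.
After the change m₂ = (1 + 0.104) / (0.0796 + 0.14 + 0.104) ≈ 3.4116, so M₂ = 3.4116 × 32.8 ≈ 111.9005 million.
ΔM = M₂ − M₁ = 111.9005 − 166.0303 = -54.1298 million.

-54.1 million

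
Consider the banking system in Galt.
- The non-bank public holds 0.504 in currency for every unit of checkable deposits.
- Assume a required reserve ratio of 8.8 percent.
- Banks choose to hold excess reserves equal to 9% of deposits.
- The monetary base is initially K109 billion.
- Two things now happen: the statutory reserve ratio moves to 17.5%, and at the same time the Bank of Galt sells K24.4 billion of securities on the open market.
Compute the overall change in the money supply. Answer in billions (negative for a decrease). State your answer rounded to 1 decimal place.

-74.9 billion

Before: m₁ = (1 + 0.504) / (0.088 + 0.09 + 0.504) ≈ 2.20528, MB₁ = 109, so M₁ = 2.20528 × 109 ≈ 240.3755 billion.
After: m₂ = (1 + 0.504) / (0.175 + 0.09 + 0.504) ≈ 1.95579, MB₂ = 109 − 24.4 = 84.6, so M₂ = 1.95579 × 84.6 ≈ 165.4598 billion.
ΔM = M₂ − M₁ = 165.4598 − 240.3755 = -74.9157 billion.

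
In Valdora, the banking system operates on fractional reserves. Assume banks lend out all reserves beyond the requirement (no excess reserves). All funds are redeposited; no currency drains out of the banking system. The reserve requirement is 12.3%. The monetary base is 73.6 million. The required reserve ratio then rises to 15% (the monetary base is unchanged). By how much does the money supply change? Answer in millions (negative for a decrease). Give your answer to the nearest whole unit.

Initially m₁ = 1 / (0.123) ≈ 8.1301, so M₁ = 8.1301 × 73.6 ≈ 598.3754 million.
After the change m₂ = 1 / (0.15) ≈ 6.6667, so M₂ = 6.6667 × 73.6 ≈ 490.6691 million.
ΔM = M₂ − M₁ = 490.6691 − 598.3754 = -107.7063 million.

-108 million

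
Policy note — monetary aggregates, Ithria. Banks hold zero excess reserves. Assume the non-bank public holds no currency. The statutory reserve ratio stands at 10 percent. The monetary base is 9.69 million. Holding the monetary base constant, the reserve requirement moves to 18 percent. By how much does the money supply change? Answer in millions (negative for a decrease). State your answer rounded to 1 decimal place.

-43.1 million

Initially m₁ = 1 / (0.1) = 10, so M₁ = 10 × 9.69 = 96.9 million.
After the change m₂ = 1 / (0.18) ≈ 5.5556, so M₂ = 5.5556 × 9.69 ≈ 53.8338 million.
ΔM = M₂ − M₁ = 53.8338 − 96.9 = -43.0662 million.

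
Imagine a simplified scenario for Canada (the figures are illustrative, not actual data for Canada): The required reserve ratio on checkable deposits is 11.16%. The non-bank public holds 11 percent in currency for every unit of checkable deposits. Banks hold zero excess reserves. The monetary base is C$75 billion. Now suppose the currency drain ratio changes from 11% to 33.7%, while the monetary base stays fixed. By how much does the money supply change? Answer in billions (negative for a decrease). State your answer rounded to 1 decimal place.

-152.1 billion

Initially m₁ = (1 + 0.11) / (0.1116 + 0.11) ≈ 5.0090, so M₁ = 5.0090 × 75 = 375.675 billion.
After the change m₂ = (1 + 0.337) / (0.1116 + 0.337) ≈ 2.9804, so M₂ = 2.9804 × 75 = 223.53 billion.
ΔM = M₂ − M₁ = 223.53 − 375.675 = -152.145 billion.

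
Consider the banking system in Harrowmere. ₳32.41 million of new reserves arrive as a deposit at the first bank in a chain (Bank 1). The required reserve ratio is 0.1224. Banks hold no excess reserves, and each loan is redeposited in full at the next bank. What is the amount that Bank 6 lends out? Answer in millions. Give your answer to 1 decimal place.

₳14.8 million

Each bank lends a fraction (1 − rr) = 0.8776 of the deposit it receives, so Bank 6 receives 32.41·0.8776^5 and lends 32.41·0.8776^6 ≈ 14.8067 million.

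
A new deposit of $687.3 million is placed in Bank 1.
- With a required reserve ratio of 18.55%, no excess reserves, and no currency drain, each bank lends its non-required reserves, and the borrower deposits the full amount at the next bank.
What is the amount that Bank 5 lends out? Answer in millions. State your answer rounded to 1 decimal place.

Each bank lends a fraction (1 − rr) = 0.8145 of the deposit it receives, so Bank 5 receives 687.3·0.8145^4 and lends 687.3·0.8145^5 ≈ 246.3779 million.

$246.4 million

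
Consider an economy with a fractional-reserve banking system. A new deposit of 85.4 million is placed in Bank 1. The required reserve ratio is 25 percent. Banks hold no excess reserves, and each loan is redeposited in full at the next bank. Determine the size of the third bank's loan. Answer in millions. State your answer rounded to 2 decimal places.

Each bank lends a fraction (1 − rr) = 0.7500 of the deposit it receives, so Bank 3 receives 85.4·0.7500^2 and lends 85.4·0.7500^3 ≈ 36.0281 million.

36.03 million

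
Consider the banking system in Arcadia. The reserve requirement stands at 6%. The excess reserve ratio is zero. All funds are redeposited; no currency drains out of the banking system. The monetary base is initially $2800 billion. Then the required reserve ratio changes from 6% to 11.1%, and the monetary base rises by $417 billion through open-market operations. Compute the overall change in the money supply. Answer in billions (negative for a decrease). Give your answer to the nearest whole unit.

Before: m₁ = 1 / (0.06) ≈ 16.66667, MB₁ = 2800, so M₁ = 16.66667 × 2800 = 46666.676 billion.
After: m₂ = 1 / (0.111) ≈ 9.00901, MB₂ = 2800 + 417 = 3217, so M₂ = 9.00901 × 3217 ≈ 28981.9852 billion.
ΔM = M₂ − M₁ = 28981.9852 − 46666.676 = -17684.6908 billion.

-17685 billion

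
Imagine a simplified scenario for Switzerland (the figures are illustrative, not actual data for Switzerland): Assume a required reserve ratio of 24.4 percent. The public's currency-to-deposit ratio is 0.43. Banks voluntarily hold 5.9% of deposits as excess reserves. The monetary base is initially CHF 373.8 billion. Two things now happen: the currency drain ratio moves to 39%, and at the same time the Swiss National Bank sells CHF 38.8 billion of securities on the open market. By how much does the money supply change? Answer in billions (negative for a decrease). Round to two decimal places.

Before: m₁ = (1 + 0.43) / (0.244 + 0.059 + 0.43) ≈ 1.950887, MB₁ = 373.8, so M₁ = 1.950887 × 373.8 ≈ 729.2416 billion.
After: m₂ = (1 + 0.39) / (0.244 + 0.059 + 0.39) ≈ 2.005772, MB₂ = 373.8 − 38.8 = 335, so M₂ = 2.005772 × 335 ≈ 671.9336 billion.
ΔM = M₂ − M₁ = 671.9336 − 729.2416 = -57.308 billion.

-57.31 billion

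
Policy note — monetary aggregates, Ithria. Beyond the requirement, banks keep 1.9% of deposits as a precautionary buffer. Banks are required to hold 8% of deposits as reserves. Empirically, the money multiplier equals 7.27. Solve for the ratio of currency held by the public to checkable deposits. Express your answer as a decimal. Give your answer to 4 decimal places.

0.0447

Using m = 7.27. From m = (1 + c)/(c + rr + e), rearranging gives 1 + c = m·(c + rr + e), so c·(1 − m) = m·(rr + e) − 1.
Hence c = [m·(rr + e) − 1]/(1 − m) = [7.27 × (0.08 + 0.019) − 1] / (1 − 7.27) ≈ 0.044700.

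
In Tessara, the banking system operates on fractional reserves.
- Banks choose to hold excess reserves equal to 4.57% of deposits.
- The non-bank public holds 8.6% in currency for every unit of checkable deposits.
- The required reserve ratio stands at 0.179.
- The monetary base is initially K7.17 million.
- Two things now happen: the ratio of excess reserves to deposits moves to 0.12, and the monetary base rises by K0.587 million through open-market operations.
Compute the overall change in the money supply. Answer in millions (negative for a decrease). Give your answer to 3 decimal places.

-3.181 million

Before: m₁ = (1 + 0.086) / (0.179 + 0.0457 + 0.086) ≈ 3.49533, MB₁ = 7.17, so M₁ = 3.49533 × 7.17 ≈ 25.0615 million.
After: m₂ = (1 + 0.086) / (0.179 + 0.12 + 0.086) ≈ 2.82078, MB₂ = 7.17 + 0.587 = 7.757, so M₂ = 2.82078 × 7.757 ≈ 21.8808 million.
ΔM = M₂ − M₁ = 21.8808 − 25.0615 = -3.1807 million.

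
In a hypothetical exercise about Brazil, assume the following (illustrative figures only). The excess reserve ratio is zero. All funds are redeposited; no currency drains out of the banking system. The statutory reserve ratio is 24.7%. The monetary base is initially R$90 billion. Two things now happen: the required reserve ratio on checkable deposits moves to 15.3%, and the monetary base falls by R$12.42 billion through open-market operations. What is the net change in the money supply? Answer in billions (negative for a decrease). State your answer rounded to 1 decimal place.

Before: m₁ = 1 / (0.247) ≈ 4.0486, MB₁ = 90, so M₁ = 4.0486 × 90 = 364.374 billion.
After: m₂ = 1 / (0.153) ≈ 6.5359, MB₂ = 90 − 12.42 = 77.58, so M₂ = 6.5359 × 77.58 ≈ 507.0551 billion.
ΔM = M₂ − M₁ = 507.0551 − 364.374 = 142.6811 billion.

R$142.7 billion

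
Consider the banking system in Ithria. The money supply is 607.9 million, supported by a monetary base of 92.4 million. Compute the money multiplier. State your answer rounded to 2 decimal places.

The money multiplier is m = M / MB = 607.9 / 92.4 ≈ 6.57900.

6.58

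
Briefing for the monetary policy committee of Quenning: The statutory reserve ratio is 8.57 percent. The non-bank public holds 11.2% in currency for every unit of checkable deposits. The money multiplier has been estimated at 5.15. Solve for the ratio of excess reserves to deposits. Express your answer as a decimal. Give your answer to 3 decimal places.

0.018

Using m = 5.15. Since m = (1 + c)/(c + rr + e), the denominator satisfies c + rr + e = (1 + c)/m = (1 + 0.112) / 5.15 ≈ 0.215922.
With c = 0.112 and rr = 0.0857, the ratio of excess reserves to deposits is 0.215922 − 0.112 − 0.0857 = 0.018222.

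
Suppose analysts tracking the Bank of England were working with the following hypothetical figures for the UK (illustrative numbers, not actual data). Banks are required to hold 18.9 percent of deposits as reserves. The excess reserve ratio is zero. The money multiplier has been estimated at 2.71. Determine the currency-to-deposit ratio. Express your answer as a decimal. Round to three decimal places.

Using m = 2.71. From m = (1 + c)/(c + rr + e), rearranging gives 1 + c = m·(c + rr + e), so c·(1 − m) = m·(rr + e) − 1.
Hence c = [m·(rr + e) − 1]/(1 − m) = [2.71 × (0.189 + 0) − 1] / (1 − 2.71) ≈ 0.285269.

0.285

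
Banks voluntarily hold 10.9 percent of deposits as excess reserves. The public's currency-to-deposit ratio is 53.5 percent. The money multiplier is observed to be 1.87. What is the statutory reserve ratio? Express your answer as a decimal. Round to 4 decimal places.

0.1769

Using m = 1.87. Since m = (1 + c)/(c + rr + e), the denominator satisfies c + rr + e = (1 + c)/m = (1 + 0.535) / 1.87 ≈ 0.820856.
With c = 0.535 and e = 0.109, the statutory reserve ratio is 0.820856 − 0.535 − 0.109 = 0.176856.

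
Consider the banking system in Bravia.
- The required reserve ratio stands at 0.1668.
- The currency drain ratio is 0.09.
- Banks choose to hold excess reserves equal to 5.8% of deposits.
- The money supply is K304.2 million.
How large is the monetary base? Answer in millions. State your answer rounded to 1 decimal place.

The money multiplier is m = (1 + c) / (rr + e + c) = (1 + 0.09) / (0.1668 + 0.058 + 0.09) ≈ 3.46252.
MB = M / m = 304.2 / 3.46252 ≈ 87.8551 million.

K87.9 million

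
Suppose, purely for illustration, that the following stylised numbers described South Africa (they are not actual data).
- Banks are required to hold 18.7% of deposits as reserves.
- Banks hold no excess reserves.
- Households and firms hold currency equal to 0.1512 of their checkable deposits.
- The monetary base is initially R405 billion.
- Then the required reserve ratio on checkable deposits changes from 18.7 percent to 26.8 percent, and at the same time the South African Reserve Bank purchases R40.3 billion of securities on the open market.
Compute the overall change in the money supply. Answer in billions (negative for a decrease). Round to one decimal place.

Before: m₁ = (1 + 0.1512) / (0.187 + 0.1512) ≈ 3.40390, MB₁ = 405, so M₁ = 3.40390 × 405 = 1378.5795 billion.
After: m₂ = (1 + 0.1512) / (0.268 + 0.1512) ≈ 2.74618, MB₂ = 405 + 40.3 = 445.3, so M₂ = 2.74618 × 445.3 ≈ 1222.874 billion.
ΔM = M₂ − M₁ = 1222.874 − 1378.5795 = -155.7055 billion.

-155.7 billion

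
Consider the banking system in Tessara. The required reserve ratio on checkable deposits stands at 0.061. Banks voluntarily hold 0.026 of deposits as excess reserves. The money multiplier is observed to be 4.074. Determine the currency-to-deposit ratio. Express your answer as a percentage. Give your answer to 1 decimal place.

Using m = 4.074. From m = (1 + c)/(c + rr + e), rearranging gives 1 + c = m·(c + rr + e), so c·(1 − m) = m·(rr + e) − 1.
Hence c = [m·(rr + e) − 1]/(1 − m) = [4.074 × (0.061 + 0.026) − 1] / (1 − 4.074) ≈ 0.210007.

21.0%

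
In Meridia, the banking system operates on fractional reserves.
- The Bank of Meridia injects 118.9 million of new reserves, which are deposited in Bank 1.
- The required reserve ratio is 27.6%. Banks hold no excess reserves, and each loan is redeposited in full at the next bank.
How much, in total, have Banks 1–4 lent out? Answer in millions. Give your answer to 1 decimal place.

Bank i lends (1 − rr)^i of the original deposit: Bank 1 lends 118.9·0.7240 = 86.0836, Bank 2 lends 118.9·0.7240² ≈ 62.3245, and so on.
Summing a geometric series: total = 118.9·[0.7240·(1 − 0.7240^4) / (1 − 0.7240)] ≈ 226.2001 million.

226.2 million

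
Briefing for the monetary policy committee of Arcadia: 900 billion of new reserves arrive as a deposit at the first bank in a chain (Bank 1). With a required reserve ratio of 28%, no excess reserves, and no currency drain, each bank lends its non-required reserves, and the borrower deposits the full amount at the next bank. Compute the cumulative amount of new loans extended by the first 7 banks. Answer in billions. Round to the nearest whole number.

2082 billion

Bank i lends (1 − rr)^i of the original deposit: Bank 1 lends 900·0.7200 = 648.0000, Bank 2 lends 900·0.7200² = 466.5600, and so on.
Summing a geometric series: total = 900·[0.7200·(1 − 0.7200^7) / (1 − 0.7200)] ≈ 2082.1487 billion.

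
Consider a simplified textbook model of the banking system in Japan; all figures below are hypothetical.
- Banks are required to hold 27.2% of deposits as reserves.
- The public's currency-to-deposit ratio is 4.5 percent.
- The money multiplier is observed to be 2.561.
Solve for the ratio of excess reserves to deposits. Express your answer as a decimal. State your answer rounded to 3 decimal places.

0.091

Using m = 2.561. Since m = (1 + c)/(c + rr + e), the denominator satisfies c + rr + e = (1 + c)/m = (1 + 0.045) / 2.561 ≈ 0.408044.
With c = 0.045 and rr = 0.272, the ratio of excess reserves to deposits is 0.408044 − 0.045 − 0.272 = 0.091044.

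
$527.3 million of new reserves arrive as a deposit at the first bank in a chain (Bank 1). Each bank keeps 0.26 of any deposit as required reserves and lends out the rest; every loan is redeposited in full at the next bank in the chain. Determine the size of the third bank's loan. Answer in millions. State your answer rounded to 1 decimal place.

Each bank lends a fraction (1 − rr) = 0.7400 of the deposit it receives, so Bank 3 receives 527.3·0.7400^2 and lends 527.3·0.7400^3 ≈ 213.6746 million.

$213.7 million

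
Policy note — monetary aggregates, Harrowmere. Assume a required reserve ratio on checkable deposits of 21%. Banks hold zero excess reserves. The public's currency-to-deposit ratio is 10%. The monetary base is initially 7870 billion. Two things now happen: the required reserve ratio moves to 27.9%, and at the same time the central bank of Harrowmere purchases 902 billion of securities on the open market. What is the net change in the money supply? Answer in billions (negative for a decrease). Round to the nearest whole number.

Before: m₁ = (1 + 0.1) / (0.21 + 0.1) ≈ 3.54839, MB₁ = 7870, so M₁ = 3.54839 × 7870 = 27925.8293 billion.
After: m₂ = (1 + 0.1) / (0.279 + 0.1) ≈ 2.90237, MB₂ = 7870 + 902 = 8772, so M₂ = 2.90237 × 8772 ≈ 25459.5896 billion.
ΔM = M₂ − M₁ = 25459.5896 − 27925.8293 = -2466.2397 billion.

-2466 billion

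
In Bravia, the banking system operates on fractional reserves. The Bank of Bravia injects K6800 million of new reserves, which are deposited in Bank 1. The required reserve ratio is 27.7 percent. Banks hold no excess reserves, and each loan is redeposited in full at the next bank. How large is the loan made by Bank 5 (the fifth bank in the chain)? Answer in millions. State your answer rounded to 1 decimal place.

Each bank lends a fraction (1 − rr) = 0.7230 of the deposit it receives, so Bank 5 receives 6800·0.7230^4 and lends 6800·0.7230^5 ≈ 1343.3847 million.

K1343.4 million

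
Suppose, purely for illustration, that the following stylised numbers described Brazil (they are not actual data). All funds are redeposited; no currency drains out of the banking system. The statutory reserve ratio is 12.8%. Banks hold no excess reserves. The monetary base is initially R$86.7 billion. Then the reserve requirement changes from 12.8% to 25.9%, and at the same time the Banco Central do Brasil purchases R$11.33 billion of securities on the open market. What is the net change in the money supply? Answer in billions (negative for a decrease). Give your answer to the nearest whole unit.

-299 billion

Before: m₁ = 1 / (0.128) = 7.8125, MB₁ = 86.7, so M₁ = 7.8125 × 86.7 ≈ 677.3438 billion.
After: m₂ = 1 / (0.259) ≈ 3.8610, MB₂ = 86.7 + 11.33 = 98.03, so M₂ = 3.8610 × 98.03 ≈ 378.4938 billion.
ΔM = M₂ − M₁ = 378.4938 − 677.3438 = -298.85 billion.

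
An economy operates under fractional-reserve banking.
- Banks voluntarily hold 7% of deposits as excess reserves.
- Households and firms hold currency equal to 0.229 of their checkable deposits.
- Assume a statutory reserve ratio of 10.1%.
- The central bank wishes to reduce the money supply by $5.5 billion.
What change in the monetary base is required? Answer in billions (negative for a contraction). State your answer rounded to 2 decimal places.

The money multiplier is m = (1 + c) / (rr + e + c) = (1 + 0.229) / (0.101 + 0.07 + 0.229) = 3.0725.
ΔMB = ΔM / m = (−5.5) / 3.0725 ≈ -1.7901 billion.

-1.79 billion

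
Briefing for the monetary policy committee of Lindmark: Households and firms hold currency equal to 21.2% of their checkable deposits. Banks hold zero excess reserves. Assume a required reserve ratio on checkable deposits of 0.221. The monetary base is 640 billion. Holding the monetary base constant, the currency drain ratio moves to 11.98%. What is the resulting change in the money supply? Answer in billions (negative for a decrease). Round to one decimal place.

311.5 billion

Initially m₁ = (1 + 0.212) / (0.221 + 0.212) ≈ 2.79908, so M₁ = 2.79908 × 640 = 1791.4112 billion.
After the change m₂ = (1 + 0.1198) / (0.221 + 0.1198) ≈ 3.28580, so M₂ = 3.28580 × 640 = 2102.912 billion.
ΔM = M₂ − M₁ = 2102.912 − 1791.4112 = 311.5008 billion.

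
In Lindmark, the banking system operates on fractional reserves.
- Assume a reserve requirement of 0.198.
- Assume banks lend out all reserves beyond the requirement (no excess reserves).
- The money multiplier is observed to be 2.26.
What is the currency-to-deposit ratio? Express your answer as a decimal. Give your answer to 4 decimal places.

Using m = 2.26. From m = (1 + c)/(c + rr + e), rearranging gives 1 + c = m·(c + rr + e), so c·(1 − m) = m·(rr + e) − 1.
Hence c = [m·(rr + e) − 1]/(1 − m) = [2.26 × (0.198 + 0) − 1] / (1 − 2.26) ≈ 0.438508.

0.4385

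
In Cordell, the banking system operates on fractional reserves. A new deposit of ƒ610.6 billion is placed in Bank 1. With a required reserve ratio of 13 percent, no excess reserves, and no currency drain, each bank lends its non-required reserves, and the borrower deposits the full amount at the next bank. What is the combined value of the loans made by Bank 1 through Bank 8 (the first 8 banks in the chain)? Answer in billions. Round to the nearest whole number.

ƒ2745 billion

Bank i lends (1 − rr)^i of the original deposit: Bank 1 lends 610.6·0.8700 = 531.2220, Bank 2 lends 610.6·0.8700² ≈ 462.1631, and so on.
Summing a geometric series: total = 610.6·[0.8700·(1 − 0.8700^8) / (1 − 0.8700)] ≈ 2745.1441 billion.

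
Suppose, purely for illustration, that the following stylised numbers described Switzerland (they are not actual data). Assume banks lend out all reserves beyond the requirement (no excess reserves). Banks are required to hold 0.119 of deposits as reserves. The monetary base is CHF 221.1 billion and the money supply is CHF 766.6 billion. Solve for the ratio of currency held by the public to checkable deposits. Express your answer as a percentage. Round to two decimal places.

Using m = M/MB = 766.6/221.1 ≈ 3.467209. From m = (1 + c)/(c + rr + e), rearranging gives 1 + c = m·(c + rr + e), so c·(1 − m) = m·(rr + e) − 1.
Hence c = [m·(rr + e) − 1]/(1 − m) = [3.467209 × (0.119 + 0) − 1] / (1 − 3.467209) ≈ 0.238084.

23.81%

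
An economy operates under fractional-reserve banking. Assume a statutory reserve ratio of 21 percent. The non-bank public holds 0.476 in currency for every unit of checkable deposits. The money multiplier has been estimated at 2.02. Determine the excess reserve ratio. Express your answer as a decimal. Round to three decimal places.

0.045

Using m = 2.02. Since m = (1 + c)/(c + rr + e), the denominator satisfies c + rr + e = (1 + c)/m = (1 + 0.476) / 2.02 ≈ 0.730693.
With c = 0.476 and rr = 0.21, the excess reserve ratio is 0.730693 − 0.476 − 0.21 = 0.044693.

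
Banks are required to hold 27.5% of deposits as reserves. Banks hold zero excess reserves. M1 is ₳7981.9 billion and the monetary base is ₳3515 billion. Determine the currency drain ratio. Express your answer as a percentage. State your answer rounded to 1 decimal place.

29.6%

Using m = M/MB = 7981.9/3515 ≈ 2.270811. From m = (1 + c)/(c + rr + e), rearranging gives 1 + c = m·(c + rr + e), so c·(1 − m) = m·(rr + e) − 1.
Hence c = [m·(rr + e) − 1]/(1 − m) = [2.270811 × (0.275 + 0) − 1] / (1 − 2.270811) ≈ 0.295502.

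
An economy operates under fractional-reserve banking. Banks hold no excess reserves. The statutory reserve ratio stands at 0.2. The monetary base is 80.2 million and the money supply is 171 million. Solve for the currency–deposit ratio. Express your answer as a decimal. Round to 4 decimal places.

0.5066

Using m = M/MB = 171/80.2 ≈ 2.132170. From m = (1 + c)/(c + rr + e), rearranging gives 1 + c = m·(c + rr + e), so c·(1 − m) = m·(rr + e) − 1.
Hence c = [m·(rr + e) − 1]/(1 − m) = [2.132170 × (0.2 + 0) − 1] / (1 − 2.132170) ≈ 0.506608.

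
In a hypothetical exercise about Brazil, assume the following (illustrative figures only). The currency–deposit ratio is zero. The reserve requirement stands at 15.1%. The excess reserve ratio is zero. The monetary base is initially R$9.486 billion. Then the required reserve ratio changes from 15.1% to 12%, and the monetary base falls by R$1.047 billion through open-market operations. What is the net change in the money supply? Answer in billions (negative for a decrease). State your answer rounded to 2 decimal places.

R$7.50 billion

Before: m₁ = 1 / (0.151) ≈ 6.6225, MB₁ = 9.486, so M₁ = 6.6225 × 9.486 ≈ 62.821 billion.
After: m₂ = 1 / (0.12) ≈ 8.3333, MB₂ = 9.486 − 1.047 = 8.439, so M₂ = 8.3333 × 8.439 ≈ 70.3247 billion.
ΔM = M₂ − M₁ = 70.3247 − 62.821 = 7.5037 billion.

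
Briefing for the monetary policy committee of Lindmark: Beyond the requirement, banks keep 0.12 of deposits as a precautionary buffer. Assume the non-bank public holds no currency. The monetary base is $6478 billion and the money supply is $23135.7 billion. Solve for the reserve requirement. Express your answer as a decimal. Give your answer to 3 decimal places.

0.160

Using m = M/MB = 23135.7/6478 ≈ 3.571426. Since m = (1 + c)/(c + rr + e), the denominator satisfies c + rr + e = (1 + c)/m = (1 + 0) / 3.571426 ≈ 0.280000.
With c = 0 and e = 0.12, the reserve requirement is 0.280000 − 0 − 0.12 = 0.16.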